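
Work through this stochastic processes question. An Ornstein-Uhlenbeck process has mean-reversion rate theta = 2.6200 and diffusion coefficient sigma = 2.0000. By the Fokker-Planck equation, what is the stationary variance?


Stationary variance = sigma^2 / (2*theta)
= 2.0000^2 / (2*2.6200)
= 4.0000 / 5.2400
= 0.7634

0.7634


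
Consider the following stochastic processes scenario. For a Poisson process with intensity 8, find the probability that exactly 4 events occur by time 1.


P(N(t)=k) = (lambda*t)^k * exp(-lambda*t) / k!
lambda*t = 8
= 8^4 * exp(-8) / 4!
= 4096 * 3.3546e-04 / 24
= 0.0573

0.0573


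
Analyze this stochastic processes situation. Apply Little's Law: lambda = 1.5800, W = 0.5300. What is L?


Little's Law: L = lambda * W
= 1.5800 * 0.5300
= 0.8374

0.8374


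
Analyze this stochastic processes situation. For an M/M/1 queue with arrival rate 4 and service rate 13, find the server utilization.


rho = lambda/mu
= 4/13
= 0.3077

0.3077


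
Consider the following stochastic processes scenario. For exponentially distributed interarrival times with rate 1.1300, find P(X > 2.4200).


P(X > t) = exp(-lambda * t)
= exp(-1.1300 * 2.4200)
= exp(-2.7346) = 0.0649

0.0649


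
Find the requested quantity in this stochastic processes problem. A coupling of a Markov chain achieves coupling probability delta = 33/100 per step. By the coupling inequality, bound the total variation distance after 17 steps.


TV distance bound <= (1-delta)^n
= (1 - 0.3300)^17
= 0.6700^17
= 0.0011

0.0011


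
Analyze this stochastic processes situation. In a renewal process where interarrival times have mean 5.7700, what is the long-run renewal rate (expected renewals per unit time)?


Long-run renewal rate = 1/E(X)
= 1/5.7700
= 0.1733

0.1733


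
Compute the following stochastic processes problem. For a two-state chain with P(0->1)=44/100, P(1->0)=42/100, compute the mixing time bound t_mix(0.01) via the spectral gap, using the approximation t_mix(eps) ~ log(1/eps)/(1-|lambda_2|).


lambda_2 = |1 - p01 - p10| = |1 - 0.4400 - 0.4200| = 0.1400
t_mix ~ log(1/eps)/(1 - |lambda_2|)
= log(100)/(1 - 0.1400) = 4.6052/0.8600
= 5.3548

5.3548


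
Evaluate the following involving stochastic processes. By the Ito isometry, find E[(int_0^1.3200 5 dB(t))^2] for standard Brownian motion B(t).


By Ito isometry: E[(int f dB)^2] = int f^2 dt
= 5^2 * 1.3200
= 25 * 1.3200 = 33.0000

33.0000


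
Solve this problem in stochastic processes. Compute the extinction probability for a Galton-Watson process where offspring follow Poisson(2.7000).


Since mu = 2.7000 > 1, extinction prob q < 1.
Solve s = exp(mu*(s-1)) iteratively.
q = 0.0844

0.0844


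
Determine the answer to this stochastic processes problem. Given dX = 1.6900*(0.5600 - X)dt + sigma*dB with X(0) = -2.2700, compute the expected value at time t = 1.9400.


E[X(t)] = mu + (X(0) - mu)*exp(-theta*t)
= 0.5600 + (-2.2700 - 0.5600)*exp(-1.6900*1.9400)
= 0.5600 + -2.8300 * 0.0377
= 0.4534

0.4534


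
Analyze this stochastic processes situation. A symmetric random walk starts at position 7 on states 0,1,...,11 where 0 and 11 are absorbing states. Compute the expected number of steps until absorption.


For symmetric RW on 0,...,N with absorbing barriers, E(i) = i*(N-i)
E(7) = 7 * 4 = 28

28


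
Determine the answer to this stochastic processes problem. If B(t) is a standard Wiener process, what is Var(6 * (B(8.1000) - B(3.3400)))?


Var(alpha*(B(t)-B(s))) = alpha^2 * (t-s)
= 6^2 * (8.1000 - 3.3400)
= 36 * 4.7600
= 171.3600

171.3600


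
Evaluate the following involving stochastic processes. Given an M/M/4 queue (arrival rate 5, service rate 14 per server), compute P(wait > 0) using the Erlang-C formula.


a = lambda/mu = 0.3571
rho = a/c = 0.0893
Erlang-C formula applied:
C(c,a) = 5.2079e-04

5.2079e-04


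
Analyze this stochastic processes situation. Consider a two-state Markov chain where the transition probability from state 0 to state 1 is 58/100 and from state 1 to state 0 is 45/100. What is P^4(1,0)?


Computing P^4 by matrix multiplication.
P = [[0.4200, 0.5800], [0.4500, 0.5500]]
After raising P to the power 4:
P^4(1,0) = 0.4369

0.4369


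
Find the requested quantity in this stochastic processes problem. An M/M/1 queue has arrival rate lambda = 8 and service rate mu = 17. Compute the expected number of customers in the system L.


rho = 8/17 = 0.4706
L = rho/(1-rho)
= 0.4706/0.5294
= 0.8889

0.8889


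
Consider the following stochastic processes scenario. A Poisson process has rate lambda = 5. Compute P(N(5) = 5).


P(N(t)=k) = (lambda*t)^k * exp(-lambda*t) / k!
lambda*t = 25
= 25^5 * exp(-25) / 5!
= 9765625 * 1.3888e-11 / 120
= 1.1302e-06

1.1302e-06


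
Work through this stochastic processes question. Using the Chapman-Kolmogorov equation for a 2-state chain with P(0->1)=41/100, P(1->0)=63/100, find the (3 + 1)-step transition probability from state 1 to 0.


P^4 = P^3 * P^1
Computing via matrix multiplication of the transition matrix.
Entry (1,0) of P^4 = 0.6058

0.6058


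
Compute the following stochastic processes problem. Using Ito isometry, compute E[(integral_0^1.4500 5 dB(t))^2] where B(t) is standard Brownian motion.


By Ito isometry: E[(int f dB)^2] = int f^2 dt
= 5^2 * 1.4500
= 25 * 1.4500 = 36.2500

36.2500


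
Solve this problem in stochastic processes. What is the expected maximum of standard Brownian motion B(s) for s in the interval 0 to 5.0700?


E(max B(s)) = sqrt(2t/pi)
= sqrt(2*5.0700/pi)
= sqrt(3.2277)
= 1.7966

1.7966


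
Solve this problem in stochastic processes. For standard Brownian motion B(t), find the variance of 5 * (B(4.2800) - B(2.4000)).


Var(alpha*(B(t)-B(s))) = alpha^2 * (t-s)
= 5^2 * (4.2800 - 2.4000)
= 25 * 1.8800
= 47.0000

47.0000


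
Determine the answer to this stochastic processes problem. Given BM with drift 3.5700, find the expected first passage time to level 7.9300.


Expected first passage time = a/mu
= 7.9300/3.5700
= 2.2213

2.2213


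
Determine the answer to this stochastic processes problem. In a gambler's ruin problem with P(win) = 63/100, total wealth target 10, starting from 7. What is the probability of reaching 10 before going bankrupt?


Gambler's ruin formula:
r = q/p = 0.3700/0.6300 = 0.5873
P(win) = (1 - r^i)/(1 - r^N)
= (1 - 0.5873^7)/(1 - 0.5873^10)
= 0.9807

0.9807


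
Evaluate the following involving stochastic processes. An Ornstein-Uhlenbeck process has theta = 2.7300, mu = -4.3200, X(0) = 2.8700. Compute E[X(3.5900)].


E[X(t)] = mu + (X(0) - mu)*exp(-theta*t)
= -4.3200 + (2.8700 - -4.3200)*exp(-2.7300*3.5900)
= -4.3200 + 7.1900 * 5.5413e-05
= -4.3196

-4.3196


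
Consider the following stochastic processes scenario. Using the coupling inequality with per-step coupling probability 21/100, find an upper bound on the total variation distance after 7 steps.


TV distance bound <= (1-delta)^n
= (1 - 0.2100)^7
= 0.7900^7
= 0.1920

0.1920


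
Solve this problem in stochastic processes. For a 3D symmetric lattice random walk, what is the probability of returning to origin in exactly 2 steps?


P(return in 2 steps) = P(reverse first step) = 1/(2d)
= 1/6
= 0.1667

0.1667


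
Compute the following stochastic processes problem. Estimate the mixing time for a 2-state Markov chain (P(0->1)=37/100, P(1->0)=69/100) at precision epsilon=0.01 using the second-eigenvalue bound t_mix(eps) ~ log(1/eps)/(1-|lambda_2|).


lambda_2 = |1 - p01 - p10| = |1 - 0.3700 - 0.6900| = 0.0600
t_mix ~ log(1/eps)/(1 - |lambda_2|)
= log(100)/(1 - 0.0600) = 4.6052/0.9400
= 4.8991

4.8991


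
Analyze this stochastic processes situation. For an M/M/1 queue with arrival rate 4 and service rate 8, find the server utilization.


rho = lambda/mu
= 4/8
= 0.5000

0.5000


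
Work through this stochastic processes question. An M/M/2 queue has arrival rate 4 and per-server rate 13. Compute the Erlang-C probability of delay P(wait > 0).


a = lambda/mu = 0.3077
rho = a/c = 0.1538
Erlang-C formula applied:
C(c,a) = 0.0410

0.0410


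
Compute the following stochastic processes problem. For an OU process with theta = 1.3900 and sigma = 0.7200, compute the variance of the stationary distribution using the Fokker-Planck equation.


Stationary variance = sigma^2 / (2*theta)
= 0.7200^2 / (2*1.3900)
= 0.5184 / 2.7800
= 0.1865

0.1865


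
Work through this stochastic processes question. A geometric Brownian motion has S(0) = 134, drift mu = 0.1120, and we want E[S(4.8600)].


E[S(t)] = S(0) * exp(mu * t)
= 134 * exp(0.1120 * 4.8600)
= 134 * 1.7234
= 230.9404

230.9404


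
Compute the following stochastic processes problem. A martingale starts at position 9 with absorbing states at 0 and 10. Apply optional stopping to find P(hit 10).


By optional stopping theorem: E(M at tau) = M(0) = 9
P(hit 10)*10 + P(hit 0)*0 = 9
P(hit 10) = (9 - 0)/(10 - 0) = 9/10 = 0.9000

0.9000


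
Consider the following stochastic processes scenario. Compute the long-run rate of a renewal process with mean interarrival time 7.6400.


Long-run renewal rate = 1/E(X)
= 1/7.6400
= 0.1309

0.1309


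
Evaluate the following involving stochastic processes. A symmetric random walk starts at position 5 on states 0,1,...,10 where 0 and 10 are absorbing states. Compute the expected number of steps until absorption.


For symmetric RW on 0,...,N with absorbing barriers, E(i) = i*(N-i)
E(5) = 5 * 5 = 25

25


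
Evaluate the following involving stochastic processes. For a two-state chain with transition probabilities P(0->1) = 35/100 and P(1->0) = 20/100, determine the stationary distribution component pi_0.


Stationary distribution: pi_0 = p10/(p01+p10), pi_1 = p01/(p01+p10)
p01 = 0.3500, p10 = 0.2000
pi_0 = 0.3636

0.3636


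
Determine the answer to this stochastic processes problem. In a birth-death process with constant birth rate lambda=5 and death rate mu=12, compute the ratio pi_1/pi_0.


For birth-death process, pi_n/pi_0 = (lambda/mu)^n
= (5/12)^1
= 0.4167

0.4167


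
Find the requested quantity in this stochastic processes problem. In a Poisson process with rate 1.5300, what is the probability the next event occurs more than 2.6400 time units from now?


P(X > t) = exp(-lambda * t)
= exp(-1.5300 * 2.6400)
= exp(-4.0392) = 0.0176

0.0176


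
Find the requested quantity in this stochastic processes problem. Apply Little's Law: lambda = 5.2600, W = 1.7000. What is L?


Little's Law: L = lambda * W
= 5.2600 * 1.7000
= 8.9420

8.9420


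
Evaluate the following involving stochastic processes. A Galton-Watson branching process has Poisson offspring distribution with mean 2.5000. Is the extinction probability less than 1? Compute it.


Since mu = 2.5000 > 1, extinction prob q < 1.
Solve s = exp(mu*(s-1)) iteratively.
q = 0.1074

0.1074


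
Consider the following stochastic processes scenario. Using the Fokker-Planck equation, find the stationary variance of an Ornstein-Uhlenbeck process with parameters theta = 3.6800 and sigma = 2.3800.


Stationary variance = sigma^2 / (2*theta)
= 2.3800^2 / (2*3.6800)
= 5.6644 / 7.3600
= 0.7696

0.7696


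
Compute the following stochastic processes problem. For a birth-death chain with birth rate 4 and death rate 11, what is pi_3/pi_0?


For birth-death process, pi_n/pi_0 = (lambda/mu)^n
= (4/11)^3
= 0.0481

0.0481


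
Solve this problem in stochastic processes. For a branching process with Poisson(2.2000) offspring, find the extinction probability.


Since mu = 2.2000 > 1, extinction prob q < 1.
Solve s = exp(mu*(s-1)) iteratively.
q = 0.1563

0.1563


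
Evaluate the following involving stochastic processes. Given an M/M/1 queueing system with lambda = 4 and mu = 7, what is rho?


rho = lambda/mu
= 4/7
= 0.5714

0.5714


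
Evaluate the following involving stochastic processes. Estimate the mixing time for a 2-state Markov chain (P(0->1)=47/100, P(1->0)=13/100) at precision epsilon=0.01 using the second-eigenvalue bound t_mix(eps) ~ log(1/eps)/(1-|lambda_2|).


lambda_2 = |1 - p01 - p10| = |1 - 0.4700 - 0.1300| = 0.4000
t_mix ~ log(1/eps)/(1 - |lambda_2|)
= log(100)/(1 - 0.4000) = 4.6052/0.6000
= 7.6753

7.6753


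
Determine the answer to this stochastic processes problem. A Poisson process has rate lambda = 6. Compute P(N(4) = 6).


P(N(t)=k) = (lambda*t)^k * exp(-lambda*t) / k!
lambda*t = 24
= 24^6 * exp(-24) / 6!
= 191102976 * 3.7751e-11 / 720
= 1.0020e-05

1.0020e-05


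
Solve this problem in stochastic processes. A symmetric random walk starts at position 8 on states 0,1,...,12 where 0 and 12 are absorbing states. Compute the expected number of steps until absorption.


For symmetric RW on 0,...,N with absorbing barriers, E(i) = i*(N-i)
E(8) = 8 * 4 = 32

32


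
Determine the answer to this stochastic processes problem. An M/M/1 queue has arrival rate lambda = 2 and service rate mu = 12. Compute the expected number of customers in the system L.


rho = 2/12 = 0.1667
L = rho/(1-rho)
= 0.1667/0.8333
= 0.2000

0.2000


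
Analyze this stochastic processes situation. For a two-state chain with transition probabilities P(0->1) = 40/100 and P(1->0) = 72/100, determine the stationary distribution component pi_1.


Stationary distribution: pi_0 = p10/(p01+p10), pi_1 = p01/(p01+p10)
p01 = 0.4000, p10 = 0.7200
pi_1 = 0.3571

0.3571


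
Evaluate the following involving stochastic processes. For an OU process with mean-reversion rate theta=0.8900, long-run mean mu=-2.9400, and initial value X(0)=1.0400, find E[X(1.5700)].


E[X(t)] = mu + (X(0) - mu)*exp(-theta*t)
= -2.9400 + (1.0400 - -2.9400)*exp(-0.8900*1.5700)
= -2.9400 + 3.9800 * 0.2473
= -1.9559

-1.9559


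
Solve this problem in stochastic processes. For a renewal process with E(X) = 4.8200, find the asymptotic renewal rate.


Long-run renewal rate = 1/E(X)
= 1/4.8200
= 0.2075

0.2075


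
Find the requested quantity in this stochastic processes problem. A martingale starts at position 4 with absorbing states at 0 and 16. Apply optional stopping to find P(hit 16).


By optional stopping theorem: E(M at tau) = M(0) = 4
P(hit 16)*16 + P(hit 0)*0 = 4
P(hit 16) = (4 - 0)/(16 - 0) = 1/4 = 0.2500

0.2500


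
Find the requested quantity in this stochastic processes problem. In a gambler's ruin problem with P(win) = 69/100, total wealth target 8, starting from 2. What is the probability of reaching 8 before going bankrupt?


Gambler's ruin formula:
r = q/p = 0.3100/0.6900 = 0.4493
P(win) = (1 - r^i)/(1 - r^N)
= (1 - 0.4493^2)/(1 - 0.4493^8)
= 0.7995

0.7995


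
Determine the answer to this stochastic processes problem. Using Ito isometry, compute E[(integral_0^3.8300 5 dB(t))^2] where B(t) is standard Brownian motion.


By Ito isometry: E[(int f dB)^2] = int f^2 dt
= 5^2 * 3.8300
= 25 * 3.8300 = 95.7500

95.7500


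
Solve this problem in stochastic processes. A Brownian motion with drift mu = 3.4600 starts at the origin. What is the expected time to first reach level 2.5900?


Expected first passage time = a/mu
= 2.5900/3.4600
= 0.7486

0.7486


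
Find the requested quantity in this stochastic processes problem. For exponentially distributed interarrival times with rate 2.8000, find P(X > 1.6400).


P(X > t) = exp(-lambda * t)
= exp(-2.8000 * 1.6400)
= exp(-4.5920) = 0.0101

0.0101


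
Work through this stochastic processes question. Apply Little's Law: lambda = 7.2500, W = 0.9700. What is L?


Little's Law: L = lambda * W
= 7.2500 * 0.9700
= 7.0325

7.0325


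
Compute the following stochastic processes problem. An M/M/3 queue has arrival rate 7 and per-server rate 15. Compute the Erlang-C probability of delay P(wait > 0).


a = lambda/mu = 0.4667
rho = a/c = 0.1556
Erlang-C formula applied:
C(c,a) = 0.0126

0.0126


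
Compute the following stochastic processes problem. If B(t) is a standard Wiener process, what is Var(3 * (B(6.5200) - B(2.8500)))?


Var(alpha*(B(t)-B(s))) = alpha^2 * (t-s)
= 3^2 * (6.5200 - 2.8500)
= 9 * 3.6700
= 33.0300

33.0300


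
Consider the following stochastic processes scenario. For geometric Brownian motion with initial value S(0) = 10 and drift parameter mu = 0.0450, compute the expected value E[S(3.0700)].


E[S(t)] = S(0) * exp(mu * t)
= 10 * exp(0.0450 * 3.0700)
= 10 * 1.1481
= 11.4815

11.4815


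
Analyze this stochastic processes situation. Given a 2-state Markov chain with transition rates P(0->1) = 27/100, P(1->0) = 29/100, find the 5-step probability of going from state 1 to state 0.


Computing P^5 by matrix multiplication.
P = [[0.7300, 0.2700], [0.2900, 0.7100]]
After raising P to the power 5:
P^5(1,0) = 0.5093

0.5093


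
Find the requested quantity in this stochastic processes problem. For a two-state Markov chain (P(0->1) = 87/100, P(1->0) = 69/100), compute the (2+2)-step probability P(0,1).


P^4 = P^2 * P^2
Computing via matrix multiplication of the transition matrix.
Entry (0,1) of P^4 = 0.5028

0.5028


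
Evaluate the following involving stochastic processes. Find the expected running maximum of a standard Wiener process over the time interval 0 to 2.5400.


E(max B(s)) = sqrt(2t/pi)
= sqrt(2*2.5400/pi)
= sqrt(1.6170)
= 1.2716

1.2716


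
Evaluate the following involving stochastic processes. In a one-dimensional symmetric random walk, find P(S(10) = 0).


P(S(10) = 0) = C(10,5) / 4^5
= 252 / 1024
= 0.2461

0.2461


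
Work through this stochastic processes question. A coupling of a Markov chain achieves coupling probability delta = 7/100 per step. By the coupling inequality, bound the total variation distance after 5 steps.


TV distance bound <= (1-delta)^n
= (1 - 0.0700)^5
= 0.9300^5
= 0.6957

0.6957


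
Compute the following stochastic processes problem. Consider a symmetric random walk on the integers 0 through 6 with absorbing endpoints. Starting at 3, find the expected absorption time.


For symmetric RW on 0,...,N with absorbing barriers, E(i) = i*(N-i)
E(3) = 3 * 3 = 9

9


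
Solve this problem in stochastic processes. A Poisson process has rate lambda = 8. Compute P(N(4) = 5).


P(N(t)=k) = (lambda*t)^k * exp(-lambda*t) / k!
lambda*t = 32
= 32^5 * exp(-32) / 5!
= 33554432 * 1.2664e-14 / 120
= 3.5412e-09

3.5412e-09


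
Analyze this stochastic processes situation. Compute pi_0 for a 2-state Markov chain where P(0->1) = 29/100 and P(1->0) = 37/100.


Stationary distribution: pi_0 = p10/(p01+p10), pi_1 = p01/(p01+p10)
p01 = 0.2900, p10 = 0.3700
pi_0 = 0.5606

0.5606


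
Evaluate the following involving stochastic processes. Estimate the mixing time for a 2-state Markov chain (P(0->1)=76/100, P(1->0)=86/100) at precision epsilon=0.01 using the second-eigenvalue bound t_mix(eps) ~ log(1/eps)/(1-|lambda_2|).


lambda_2 = |1 - p01 - p10| = |1 - 0.7600 - 0.8600| = 0.6200
t_mix ~ log(1/eps)/(1 - |lambda_2|)
= log(100)/(1 - 0.6200) = 4.6052/0.3800
= 12.1189

12.1189


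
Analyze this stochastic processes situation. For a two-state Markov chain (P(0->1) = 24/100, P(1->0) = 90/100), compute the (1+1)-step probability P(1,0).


P^2 = P^1 * P^1
Computing via matrix multiplication of the transition matrix.
Entry (1,0) of P^2 = 0.7740

0.7740


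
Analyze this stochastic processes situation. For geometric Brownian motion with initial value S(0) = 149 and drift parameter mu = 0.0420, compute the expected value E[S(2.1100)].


E[S(t)] = S(0) * exp(mu * t)
= 149 * exp(0.0420 * 2.1100)
= 149 * 1.0927
= 162.8071

162.8071


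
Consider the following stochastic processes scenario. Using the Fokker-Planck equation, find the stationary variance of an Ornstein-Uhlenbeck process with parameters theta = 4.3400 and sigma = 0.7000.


Stationary variance = sigma^2 / (2*theta)
= 0.7000^2 / (2*4.3400)
= 0.4900 / 8.6800
= 0.0565

0.0565


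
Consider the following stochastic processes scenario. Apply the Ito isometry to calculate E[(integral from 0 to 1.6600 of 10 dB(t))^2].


By Ito isometry: E[(int f dB)^2] = int f^2 dt
= 10^2 * 1.6600
= 100 * 1.6600 = 166.0000

166.0000


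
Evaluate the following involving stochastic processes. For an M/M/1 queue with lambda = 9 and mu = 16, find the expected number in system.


rho = 9/16 = 0.5625
L = rho/(1-rho)
= 0.5625/0.4375
= 1.2857

1.2857


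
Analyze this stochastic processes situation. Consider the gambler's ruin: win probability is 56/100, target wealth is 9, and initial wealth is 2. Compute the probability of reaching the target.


Gambler's ruin formula:
r = q/p = 0.4400/0.5600 = 0.7857
P(win) = (1 - r^i)/(1 - r^N)
= (1 - 0.7857^2)/(1 - 0.7857^9)
= 0.4319

0.4319


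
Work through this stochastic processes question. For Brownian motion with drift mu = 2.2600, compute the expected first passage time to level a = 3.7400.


Expected first passage time = a/mu
= 3.7400/2.2600
= 1.6549

1.6549


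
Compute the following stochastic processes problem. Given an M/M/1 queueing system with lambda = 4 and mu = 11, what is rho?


rho = lambda/mu
= 4/11
= 0.3636

0.3636


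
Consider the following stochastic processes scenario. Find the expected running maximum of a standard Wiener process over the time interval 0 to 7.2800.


E(max B(s)) = sqrt(2t/pi)
= sqrt(2*7.2800/pi)
= sqrt(4.6346)
= 2.1528

2.1528


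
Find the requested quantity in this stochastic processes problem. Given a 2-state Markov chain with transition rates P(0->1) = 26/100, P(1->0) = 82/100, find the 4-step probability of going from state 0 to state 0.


Computing P^4 by matrix multiplication.
P = [[0.7400, 0.2600], [0.8200, 0.1800]]
After raising P to the power 4:
P^4(0,0) = 0.7593

0.7593


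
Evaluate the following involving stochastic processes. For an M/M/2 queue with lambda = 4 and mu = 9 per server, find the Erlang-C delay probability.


a = lambda/mu = 0.4444
rho = a/c = 0.2222
Erlang-C formula applied:
C(c,a) = 0.0808

0.0808


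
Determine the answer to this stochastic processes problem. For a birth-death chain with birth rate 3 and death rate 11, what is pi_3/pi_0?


For birth-death process, pi_n/pi_0 = (lambda/mu)^n
= (3/11)^3
= 0.0203

0.0203


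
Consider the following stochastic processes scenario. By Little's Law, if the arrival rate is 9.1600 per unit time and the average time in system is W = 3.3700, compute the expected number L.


Little's Law: L = lambda * W
= 9.1600 * 3.3700
= 30.8692

30.8692


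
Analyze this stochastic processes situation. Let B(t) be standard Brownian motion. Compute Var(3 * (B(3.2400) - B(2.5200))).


Var(alpha*(B(t)-B(s))) = alpha^2 * (t-s)
= 3^2 * (3.2400 - 2.5200)
= 9 * 0.7200
= 6.4800

6.4800


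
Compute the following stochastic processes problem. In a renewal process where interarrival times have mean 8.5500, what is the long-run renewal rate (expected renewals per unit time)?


Long-run renewal rate = 1/E(X)
= 1/8.5500
= 0.1170

0.1170


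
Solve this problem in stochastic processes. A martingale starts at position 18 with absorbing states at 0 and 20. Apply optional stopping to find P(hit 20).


By optional stopping theorem: E(M at tau) = M(0) = 18
P(hit 20)*20 + P(hit 0)*0 = 18
P(hit 20) = (18 - 0)/(20 - 0) = 9/10 = 0.9000

0.9000


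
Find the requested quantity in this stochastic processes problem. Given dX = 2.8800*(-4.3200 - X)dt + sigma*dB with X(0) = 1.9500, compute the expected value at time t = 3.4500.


E[X(t)] = mu + (X(0) - mu)*exp(-theta*t)
= -4.3200 + (1.9500 - -4.3200)*exp(-2.8800*3.4500)
= -4.3200 + 6.2700 * 4.8401e-05
= -4.3197

-4.3197


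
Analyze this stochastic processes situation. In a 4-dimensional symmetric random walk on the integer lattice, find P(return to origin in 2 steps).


P(return in 2 steps) = P(reverse first step) = 1/(2d)
= 1/8
= 0.1250

0.1250


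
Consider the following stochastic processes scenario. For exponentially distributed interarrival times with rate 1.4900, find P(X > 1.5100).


P(X > t) = exp(-lambda * t)
= exp(-1.4900 * 1.5100)
= exp(-2.2499) = 0.1054

0.1054


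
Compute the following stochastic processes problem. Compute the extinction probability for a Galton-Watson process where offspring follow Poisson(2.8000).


Since mu = 2.8000 > 1, extinction prob q < 1.
Solve s = exp(mu*(s-1)) iteratively.
q = 0.0750

0.0750


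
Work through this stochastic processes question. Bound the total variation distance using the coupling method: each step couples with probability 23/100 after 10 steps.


TV distance bound <= (1-delta)^n
= (1 - 0.2300)^10
= 0.7700^10
= 0.0733

0.0733


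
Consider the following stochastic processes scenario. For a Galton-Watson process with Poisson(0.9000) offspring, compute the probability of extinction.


Since mu = 0.9000 <= 1, extinction probability = 1.

1.0000


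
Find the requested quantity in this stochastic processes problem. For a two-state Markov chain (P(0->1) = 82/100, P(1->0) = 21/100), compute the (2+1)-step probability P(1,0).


P^3 = P^2 * P^1
Computing via matrix multiplication of the transition matrix.
Entry (1,0) of P^3 = 0.2039

0.2039


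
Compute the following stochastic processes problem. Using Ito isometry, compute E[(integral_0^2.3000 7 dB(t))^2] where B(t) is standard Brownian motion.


By Ito isometry: E[(int f dB)^2] = int f^2 dt
= 7^2 * 2.3000
= 49 * 2.3000 = 112.7000

112.7000


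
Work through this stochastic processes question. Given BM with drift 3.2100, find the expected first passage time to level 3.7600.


Expected first passage time = a/mu
= 3.7600/3.2100
= 1.1713

1.1713


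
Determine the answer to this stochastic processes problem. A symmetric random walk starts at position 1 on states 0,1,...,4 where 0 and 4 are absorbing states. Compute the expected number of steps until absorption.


For symmetric RW on 0,...,N with absorbing barriers, E(i) = i*(N-i)
E(1) = 1 * 3 = 3

3


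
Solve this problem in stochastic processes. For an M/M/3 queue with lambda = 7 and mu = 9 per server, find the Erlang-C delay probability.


a = lambda/mu = 0.7778
rho = a/c = 0.2593
Erlang-C formula applied:
C(c,a) = 0.0484

0.0484


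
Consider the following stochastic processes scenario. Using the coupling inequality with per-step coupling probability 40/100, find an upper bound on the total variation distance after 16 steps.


TV distance bound <= (1-delta)^n
= (1 - 0.4000)^16
= 0.6000^16
= 2.8211e-04

2.8211e-04


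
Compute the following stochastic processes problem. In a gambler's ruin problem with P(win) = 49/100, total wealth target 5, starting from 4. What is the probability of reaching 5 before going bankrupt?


Gambler's ruin formula:
r = q/p = 0.5100/0.4900 = 1.0408
P(win) = (1 - r^i)/(1 - r^N)
= (1 - 1.0408^4)/(1 - 1.0408^5)
= 0.7837

0.7837


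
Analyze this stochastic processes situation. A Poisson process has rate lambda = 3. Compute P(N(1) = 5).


P(N(t)=k) = (lambda*t)^k * exp(-lambda*t) / k!
lambda*t = 3
= 3^5 * exp(-3) / 5!
= 243 * 0.0498 / 120
= 0.1008

0.1008


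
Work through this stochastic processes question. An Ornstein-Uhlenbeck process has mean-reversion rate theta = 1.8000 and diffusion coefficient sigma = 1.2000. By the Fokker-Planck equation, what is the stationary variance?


Stationary variance = sigma^2 / (2*theta)
= 1.2000^2 / (2*1.8000)
= 1.4400 / 3.6000
= 0.4000

0.4000


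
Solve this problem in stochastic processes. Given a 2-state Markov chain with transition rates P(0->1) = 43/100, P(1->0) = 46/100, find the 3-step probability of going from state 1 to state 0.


Computing P^3 by matrix multiplication.
P = [[0.5700, 0.4300], [0.4600, 0.5400]]
After raising P to the power 3:
P^3(1,0) = 0.5162

0.5162


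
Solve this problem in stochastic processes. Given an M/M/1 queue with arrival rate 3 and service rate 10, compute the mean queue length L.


rho = 3/10 = 0.3000
L = rho/(1-rho)
= 0.3000/0.7000
= 0.4286

0.4286


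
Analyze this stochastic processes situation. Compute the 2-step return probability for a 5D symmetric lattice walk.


P(return in 2 steps) = P(reverse first step) = 1/(2d)
= 1/10
= 0.1000

0.1000


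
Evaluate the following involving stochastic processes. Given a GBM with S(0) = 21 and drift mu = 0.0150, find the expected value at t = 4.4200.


E[S(t)] = S(0) * exp(mu * t)
= 21 * exp(0.0150 * 4.4200)
= 21 * 1.0685
= 22.4395

22.4395


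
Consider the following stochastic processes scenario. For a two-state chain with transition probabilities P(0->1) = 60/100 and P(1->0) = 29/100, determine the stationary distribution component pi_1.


Stationary distribution: pi_0 = p10/(p01+p10), pi_1 = p01/(p01+p10)
p01 = 0.6000, p10 = 0.2900
pi_1 = 0.6742

0.6742


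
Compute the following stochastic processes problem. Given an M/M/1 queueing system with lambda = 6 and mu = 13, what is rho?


rho = lambda/mu
= 6/13
= 0.4615

0.4615


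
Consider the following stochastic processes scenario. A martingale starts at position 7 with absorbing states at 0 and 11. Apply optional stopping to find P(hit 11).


By optional stopping theorem: E(M at tau) = M(0) = 7
P(hit 11)*11 + P(hit 0)*0 = 7
P(hit 11) = (7 - 0)/(11 - 0) = 7/11 = 0.6364

0.6364


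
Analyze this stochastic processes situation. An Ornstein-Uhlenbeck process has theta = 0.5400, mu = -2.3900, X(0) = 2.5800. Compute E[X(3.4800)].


E[X(t)] = mu + (X(0) - mu)*exp(-theta*t)
= -2.3900 + (2.5800 - -2.3900)*exp(-0.5400*3.4800)
= -2.3900 + 4.9700 * 0.1527
= -1.6310

-1.6310


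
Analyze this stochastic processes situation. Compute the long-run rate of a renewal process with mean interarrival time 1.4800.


Long-run renewal rate = 1/E(X)
= 1/1.4800
= 0.6757

0.6757


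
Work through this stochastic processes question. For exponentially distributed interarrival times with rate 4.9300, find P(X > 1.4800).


P(X > t) = exp(-lambda * t)
= exp(-4.9300 * 1.4800)
= exp(-7.2964) = 6.7798e-04

6.7798e-04


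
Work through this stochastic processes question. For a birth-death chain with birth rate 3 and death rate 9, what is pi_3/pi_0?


For birth-death process, pi_n/pi_0 = (lambda/mu)^n
= (3/9)^3
= 0.0370

0.0370


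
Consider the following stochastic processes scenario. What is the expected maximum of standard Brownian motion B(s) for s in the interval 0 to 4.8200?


E(max B(s)) = sqrt(2t/pi)
= sqrt(2*4.8200/pi)
= sqrt(3.0685)
= 1.7517

1.7517


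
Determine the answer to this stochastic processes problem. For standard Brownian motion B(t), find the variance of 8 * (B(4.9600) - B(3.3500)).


Var(alpha*(B(t)-B(s))) = alpha^2 * (t-s)
= 8^2 * (4.9600 - 3.3500)
= 64 * 1.6100
= 103.0400

103.0400


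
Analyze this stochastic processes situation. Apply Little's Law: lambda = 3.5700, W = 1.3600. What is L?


Little's Law: L = lambda * W
= 3.5700 * 1.3600
= 4.8552

4.8552


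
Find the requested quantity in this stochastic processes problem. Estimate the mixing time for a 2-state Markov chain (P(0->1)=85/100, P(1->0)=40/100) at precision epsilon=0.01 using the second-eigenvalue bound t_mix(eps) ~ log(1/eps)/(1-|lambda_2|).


lambda_2 = |1 - p01 - p10| = |1 - 0.8500 - 0.4000| = 0.2500
t_mix ~ log(1/eps)/(1 - |lambda_2|)
= log(100)/(1 - 0.2500) = 4.6052/0.7500
= 6.1402

6.1402


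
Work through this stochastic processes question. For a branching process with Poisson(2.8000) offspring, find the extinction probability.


Since mu = 2.8000 > 1, extinction prob q < 1.
Solve s = exp(mu*(s-1)) iteratively.
q = 0.0750

0.0750


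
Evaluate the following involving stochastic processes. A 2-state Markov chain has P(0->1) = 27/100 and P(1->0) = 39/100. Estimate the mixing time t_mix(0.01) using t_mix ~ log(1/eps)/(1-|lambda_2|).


lambda_2 = |1 - p01 - p10| = |1 - 0.2700 - 0.3900| = 0.3400
t_mix ~ log(1/eps)/(1 - |lambda_2|)
= log(100)/(1 - 0.3400) = 4.6052/0.6600
= 6.9775

6.9775


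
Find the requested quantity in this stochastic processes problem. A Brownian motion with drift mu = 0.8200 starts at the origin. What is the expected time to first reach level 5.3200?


Expected first passage time = a/mu
= 5.3200/0.8200
= 6.4878

6.4878


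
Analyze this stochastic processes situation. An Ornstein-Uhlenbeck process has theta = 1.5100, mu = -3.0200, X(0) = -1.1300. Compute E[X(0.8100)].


E[X(t)] = mu + (X(0) - mu)*exp(-theta*t)
= -3.0200 + (-1.1300 - -3.0200)*exp(-1.5100*0.8100)
= -3.0200 + 1.8900 * 0.2943
= -2.4637

-2.4637


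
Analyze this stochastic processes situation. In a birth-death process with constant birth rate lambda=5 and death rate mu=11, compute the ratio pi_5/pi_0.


For birth-death process, pi_n/pi_0 = (lambda/mu)^n
= (5/11)^5
= 0.0194

0.0194


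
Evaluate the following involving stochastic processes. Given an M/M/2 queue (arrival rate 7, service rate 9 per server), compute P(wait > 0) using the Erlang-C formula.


a = lambda/mu = 0.7778
rho = a/c = 0.3889
Erlang-C formula applied:
C(c,a) = 0.2178

0.2178


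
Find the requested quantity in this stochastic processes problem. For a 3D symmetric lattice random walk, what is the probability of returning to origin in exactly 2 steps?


P(return in 2 steps) = P(reverse first step) = 1/(2d)
= 1/6
= 0.1667

0.1667


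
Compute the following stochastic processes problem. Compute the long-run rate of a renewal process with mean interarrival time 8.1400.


Long-run renewal rate = 1/E(X)
= 1/8.1400
= 0.1229

0.1229


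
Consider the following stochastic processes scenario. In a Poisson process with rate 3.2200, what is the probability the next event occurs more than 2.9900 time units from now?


P(X > t) = exp(-lambda * t)
= exp(-3.2200 * 2.9900)
= exp(-9.6278) = 6.5872e-05

6.5872e-05


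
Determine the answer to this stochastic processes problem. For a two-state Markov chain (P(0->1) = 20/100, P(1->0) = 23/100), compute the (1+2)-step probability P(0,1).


P^3 = P^1 * P^2
Computing via matrix multiplication of the transition matrix.
Entry (0,1) of P^3 = 0.3790

0.3790


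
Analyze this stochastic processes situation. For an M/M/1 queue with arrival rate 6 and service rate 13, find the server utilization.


rho = lambda/mu
= 6/13
= 0.4615

0.4615


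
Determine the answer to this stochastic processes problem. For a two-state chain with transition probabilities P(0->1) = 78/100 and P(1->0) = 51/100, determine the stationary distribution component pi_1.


Stationary distribution: pi_0 = p10/(p01+p10), pi_1 = p01/(p01+p10)
p01 = 0.7800, p10 = 0.5100
pi_1 = 0.6047

0.6047


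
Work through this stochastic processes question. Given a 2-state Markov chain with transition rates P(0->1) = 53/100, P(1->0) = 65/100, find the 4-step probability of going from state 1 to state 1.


Computing P^4 by matrix multiplication.
P = [[0.4700, 0.5300], [0.6500, 0.3500]]
After raising P to the power 4:
P^4(1,1) = 0.4497

0.4497


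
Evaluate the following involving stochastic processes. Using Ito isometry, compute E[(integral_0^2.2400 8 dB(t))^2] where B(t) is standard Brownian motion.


By Ito isometry: E[(int f dB)^2] = int f^2 dt
= 8^2 * 2.2400
= 64 * 2.2400 = 143.3600

143.3600


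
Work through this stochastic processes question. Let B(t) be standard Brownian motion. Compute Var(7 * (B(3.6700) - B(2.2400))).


Var(alpha*(B(t)-B(s))) = alpha^2 * (t-s)
= 7^2 * (3.6700 - 2.2400)
= 49 * 1.4300
= 70.0700

70.0700


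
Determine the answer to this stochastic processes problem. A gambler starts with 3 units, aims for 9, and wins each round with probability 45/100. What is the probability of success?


Gambler's ruin formula:
r = q/p = 0.5500/0.4500 = 1.2222
P(win) = (1 - r^i)/(1 - r^N)
= (1 - 1.2222^3)/(1 - 1.2222^9)
= 0.1624

0.1624


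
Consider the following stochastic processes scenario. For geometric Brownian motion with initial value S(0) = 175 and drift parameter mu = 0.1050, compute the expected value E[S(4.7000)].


E[S(t)] = S(0) * exp(mu * t)
= 175 * exp(0.1050 * 4.7000)
= 175 * 1.6380
= 286.6569

286.6569


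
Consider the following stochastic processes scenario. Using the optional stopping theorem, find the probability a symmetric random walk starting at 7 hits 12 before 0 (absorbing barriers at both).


By optional stopping theorem: E(M at tau) = M(0) = 7
P(hit 12)*12 + P(hit 0)*0 = 7
P(hit 12) = (7 - 0)/(12 - 0) = 7/12 = 0.5833

0.5833


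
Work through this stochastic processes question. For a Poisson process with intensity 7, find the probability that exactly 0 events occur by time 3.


P(N(t)=k) = (lambda*t)^k * exp(-lambda*t) / k!
lambda*t = 21
= 21^0 * exp(-21) / 0!
= 1 * 7.5826e-10 / 1
= 7.5826e-10

7.5826e-10


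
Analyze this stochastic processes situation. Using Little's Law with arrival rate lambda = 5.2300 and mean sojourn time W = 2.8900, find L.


Little's Law: L = lambda * W
= 5.2300 * 2.8900
= 15.1147

15.1147


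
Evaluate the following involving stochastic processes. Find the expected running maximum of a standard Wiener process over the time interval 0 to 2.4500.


E(max B(s)) = sqrt(2t/pi)
= sqrt(2*2.4500/pi)
= sqrt(1.5597)
= 1.2489

1.2489


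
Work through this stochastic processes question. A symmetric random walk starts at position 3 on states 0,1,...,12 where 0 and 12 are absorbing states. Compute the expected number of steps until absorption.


For symmetric RW on 0,...,N with absorbing barriers, E(i) = i*(N-i)
E(3) = 3 * 9 = 27

27


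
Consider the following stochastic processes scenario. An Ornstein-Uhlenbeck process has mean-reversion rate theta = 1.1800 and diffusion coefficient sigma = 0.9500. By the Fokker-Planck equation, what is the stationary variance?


Stationary variance = sigma^2 / (2*theta)
= 0.9500^2 / (2*1.1800)
= 0.9025 / 2.3600
= 0.3824

0.3824


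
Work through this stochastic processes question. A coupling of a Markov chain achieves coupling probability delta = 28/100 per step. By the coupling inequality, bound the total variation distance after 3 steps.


TV distance bound <= (1-delta)^n
= (1 - 0.2800)^3
= 0.7200^3
= 0.3732

0.3732


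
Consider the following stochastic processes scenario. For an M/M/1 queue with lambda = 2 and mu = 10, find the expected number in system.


rho = 2/10 = 0.2000
L = rho/(1-rho)
= 0.2000/0.8000
= 0.2500

0.2500


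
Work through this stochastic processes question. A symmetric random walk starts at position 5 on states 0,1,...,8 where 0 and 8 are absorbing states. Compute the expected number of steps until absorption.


For symmetric RW on 0,...,N with absorbing barriers, E(i) = i*(N-i)
E(5) = 5 * 3 = 15

15


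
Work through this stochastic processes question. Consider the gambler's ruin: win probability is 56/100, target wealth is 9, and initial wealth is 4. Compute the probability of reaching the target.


Gambler's ruin formula:
r = q/p = 0.4400/0.5600 = 0.7857
P(win) = (1 - r^i)/(1 - r^N)
= (1 - 0.7857^4)/(1 - 0.7857^9)
= 0.6986

0.6986


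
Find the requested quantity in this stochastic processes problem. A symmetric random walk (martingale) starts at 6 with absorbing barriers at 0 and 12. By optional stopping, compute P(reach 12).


By optional stopping theorem: E(M at tau) = M(0) = 6
P(hit 12)*12 + P(hit 0)*0 = 6
P(hit 12) = (6 - 0)/(12 - 0) = 1/2 = 0.5000

0.5000


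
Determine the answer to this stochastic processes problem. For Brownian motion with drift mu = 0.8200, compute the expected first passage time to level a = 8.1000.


Expected first passage time = a/mu
= 8.1000/0.8200
= 9.8780

9.8780


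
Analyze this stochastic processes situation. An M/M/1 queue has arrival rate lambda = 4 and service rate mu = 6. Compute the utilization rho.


rho = lambda/mu
= 4/6
= 0.6667

0.6667


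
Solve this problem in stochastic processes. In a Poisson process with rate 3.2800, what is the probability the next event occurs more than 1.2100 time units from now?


P(X > t) = exp(-lambda * t)
= exp(-3.2800 * 1.2100)
= exp(-3.9688) = 0.0189

0.0189
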